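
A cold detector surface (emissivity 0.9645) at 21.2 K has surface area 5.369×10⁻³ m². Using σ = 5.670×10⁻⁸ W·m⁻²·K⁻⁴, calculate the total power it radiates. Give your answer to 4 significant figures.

P ≈ 5.931×10⁻⁵ W

Area A = 5.369×10⁻³ m².
P = εσAT⁴ = 0.9645 × 5.670×10⁻⁸ × 5.369×10⁻³ × (21.2)⁴ = 5.931×10⁻⁵ W.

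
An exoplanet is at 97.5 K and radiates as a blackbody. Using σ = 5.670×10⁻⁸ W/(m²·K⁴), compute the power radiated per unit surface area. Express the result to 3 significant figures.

Stefan–Boltzmann: I = σT⁴ = 5.670×10⁻⁸ × (97.5)⁴ = 5.12 W/m².

I ≈ 5.12 W/m²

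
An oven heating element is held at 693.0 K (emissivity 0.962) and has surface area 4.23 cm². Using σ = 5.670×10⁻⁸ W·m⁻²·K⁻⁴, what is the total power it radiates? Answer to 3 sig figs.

P ≈ 5.32 W

Area A = 4.23 cm² = 4.23×10⁻⁴ m².
P = εσAT⁴ = 0.962 × 5.670×10⁻⁸ × 4.23×10⁻⁴ × (693.0)⁴ = 5.32 W.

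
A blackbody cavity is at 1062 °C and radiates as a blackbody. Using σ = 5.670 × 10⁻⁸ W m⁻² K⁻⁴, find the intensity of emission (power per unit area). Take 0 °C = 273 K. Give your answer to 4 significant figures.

T = 1062 °C + 273 = 1335 K.
Stefan–Boltzmann: I = σT⁴ = 5.670×10⁻⁸ × (1335)⁴ = 1.801×10⁵ W/m².

I ≈ 1.801×10⁵ W/m²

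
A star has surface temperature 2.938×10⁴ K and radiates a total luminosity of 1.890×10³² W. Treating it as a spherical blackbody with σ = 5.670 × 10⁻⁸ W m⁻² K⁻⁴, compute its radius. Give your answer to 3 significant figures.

L = 4πR²σT⁴ ⇒ R = √(L/(4πσT⁴)).
σT⁴ = 4.22465×10¹⁰ W/m², so R = √(1.890×10³²/(4π×4.22465×10¹⁰)) = 1.89×10¹⁰ m.

R ≈ 1.89×10¹⁰ m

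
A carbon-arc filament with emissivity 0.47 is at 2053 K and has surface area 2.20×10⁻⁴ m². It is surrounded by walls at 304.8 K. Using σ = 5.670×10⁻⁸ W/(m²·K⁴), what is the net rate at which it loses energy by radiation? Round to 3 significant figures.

Net loss ≈ 104 W

Area A = 2.20×10⁻⁴ m².
Net radiated power P_net = εσA(T⁴ − T₀⁴) = 0.47×5.670×10⁻⁸×2.20×10⁻⁴×(2053⁴ − 304.8⁴).
T⁴ − T₀⁴ = 1.77646×10¹³ − 8.63097×10⁹ = 1.77560×10¹³ K⁴, so P_net = 104 W.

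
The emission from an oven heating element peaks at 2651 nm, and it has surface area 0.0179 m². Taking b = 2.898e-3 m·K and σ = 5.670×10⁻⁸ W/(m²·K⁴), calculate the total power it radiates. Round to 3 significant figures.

Wien's law: T = b/λ_max = 2.898×10⁻³/2.651×10⁻⁶ = 1093.17 K.
Area A = 0.0179 m².
Then P = σAT⁴ = 5.670×10⁻⁸×0.0179×(1093.17)⁴ = 1.45×10³ W.

P ≈ 1.45×10³ W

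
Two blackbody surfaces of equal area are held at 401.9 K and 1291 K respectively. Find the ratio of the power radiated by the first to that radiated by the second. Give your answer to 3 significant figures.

P₁/P₂ ≈ 9.39×10⁻³

With equal areas, P₁/P₂ = (T₁/T₂)⁴ = (401.9/1291)⁴ = 9.39×10⁻³.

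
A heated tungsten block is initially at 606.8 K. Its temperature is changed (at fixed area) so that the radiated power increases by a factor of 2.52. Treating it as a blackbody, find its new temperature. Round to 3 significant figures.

T₂ ≈ 765 K

P ∝ T⁴, so T₂/T₁ = (P₂/P₁)^(1/4) = (2.52)^(1/4) = 1.25994.
T₂ = 606.8 × 1.25994 = 765 K.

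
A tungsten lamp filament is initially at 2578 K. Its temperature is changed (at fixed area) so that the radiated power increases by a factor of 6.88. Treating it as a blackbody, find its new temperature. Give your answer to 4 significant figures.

T₂ ≈ 4175 K

P ∝ T⁴, so T₂/T₁ = (P₂/P₁)^(1/4) = (6.88)^(1/4) = 1.61956.
T₂ = 2578 × 1.61956 = 4175 K.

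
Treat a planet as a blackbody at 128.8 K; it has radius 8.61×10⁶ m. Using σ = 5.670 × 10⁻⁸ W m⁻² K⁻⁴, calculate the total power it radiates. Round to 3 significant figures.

P ≈ 1.45×10¹⁶ W

Surface area A = 4πR² = 4π(8.61×10⁶ m)² = 9.31571×10¹⁴ m².
P = σAT⁴ = 5.670×10⁻⁸ × 9.31571×10¹⁴ × (128.8)⁴ = 1.45×10¹⁶ W.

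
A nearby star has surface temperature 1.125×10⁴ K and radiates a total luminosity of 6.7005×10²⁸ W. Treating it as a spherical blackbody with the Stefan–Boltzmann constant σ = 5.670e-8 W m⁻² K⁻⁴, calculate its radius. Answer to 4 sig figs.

R ≈ 2.423×10⁹ m

L = 4πR²σT⁴ ⇒ R = √(L/(4πσT⁴)).
σT⁴ = 9.08224×10⁸ W/m², so R = √(6.7005×10²⁸/(4π×9.08224×10⁸)) = 2.423×10⁹ m.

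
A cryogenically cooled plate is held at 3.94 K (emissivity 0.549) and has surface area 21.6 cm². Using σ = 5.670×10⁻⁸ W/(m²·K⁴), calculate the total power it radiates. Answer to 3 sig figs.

P ≈ 1.62×10⁻⁸ W

Area A = 21.6 cm² = 2.16×10⁻³ m².
P = εσAT⁴ = 0.549 × 5.670×10⁻⁸ × 2.16×10⁻³ × (3.94)⁴ = 1.62×10⁻⁸ W.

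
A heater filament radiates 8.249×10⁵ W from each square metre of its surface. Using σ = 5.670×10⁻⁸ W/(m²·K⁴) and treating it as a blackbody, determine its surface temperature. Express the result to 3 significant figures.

I = σT⁴, so T = (I/σ)^(1/4) = (8.249×10⁵/(5.670×10⁻⁸))^(1/4) = 1.95×10³ K.

T ≈ 1.95×10³ K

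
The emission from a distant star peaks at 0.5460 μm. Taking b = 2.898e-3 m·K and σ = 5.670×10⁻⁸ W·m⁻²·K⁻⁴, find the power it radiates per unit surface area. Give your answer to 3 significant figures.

Wien's law: T = b/λ_max = 2.898×10⁻³/5.460×10⁻⁷ = 5307.69 K.
Then I = σT⁴ = 5.670×10⁻⁸×(5307.69)⁴ = 4.50×10⁷ W/m².

I ≈ 4.50×10⁷ W/m²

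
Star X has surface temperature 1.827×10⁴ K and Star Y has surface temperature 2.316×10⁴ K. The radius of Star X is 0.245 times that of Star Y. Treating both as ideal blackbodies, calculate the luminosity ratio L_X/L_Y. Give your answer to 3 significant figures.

L ∝ R²T⁴, so L_X/L_Y = (R_X/R_Y)²(T_X/T_Y)⁴ = (0.245)² × (1.827×10⁴/2.316×10⁴)⁴ = 0.060025 × 0.387258 = 0.0232.

L_X/L_Y ≈ 0.0232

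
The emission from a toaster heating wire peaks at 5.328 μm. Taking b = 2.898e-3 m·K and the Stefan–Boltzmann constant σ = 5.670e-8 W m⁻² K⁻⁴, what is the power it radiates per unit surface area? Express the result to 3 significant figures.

I ≈ 4.96×10³ W/m²

Wien's law: T = b/λ_max = 2.898×10⁻³/5.328×10⁻⁶ = 543.919 K.
Then I = σT⁴ = 5.670×10⁻⁸×(543.919)⁴ = 4.96×10³ W/m².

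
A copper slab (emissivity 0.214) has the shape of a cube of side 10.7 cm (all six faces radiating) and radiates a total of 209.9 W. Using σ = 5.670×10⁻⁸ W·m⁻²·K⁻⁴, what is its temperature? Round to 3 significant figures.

T ≈ 708 K

Area A = 6s² = 6×(0.107 m)² = 0.068694 m².
P = εσAT⁴ ⇒ T = (P/(εσA))^(1/4) = (209.9/(0.214×5.670×10⁻⁸×0.068694))^(1/4) = 708 K.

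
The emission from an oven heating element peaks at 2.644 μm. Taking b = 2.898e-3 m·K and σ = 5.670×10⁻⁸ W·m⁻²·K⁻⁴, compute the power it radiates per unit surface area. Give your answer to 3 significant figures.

Wien's law: T = b/λ_max = 2.898×10⁻³/2.644×10⁻⁶ = 1096.07 K.
Then I = σT⁴ = 5.670×10⁻⁸×(1096.07)⁴ = 8.18×10⁴ W/m².

I ≈ 8.18×10⁴ W/m²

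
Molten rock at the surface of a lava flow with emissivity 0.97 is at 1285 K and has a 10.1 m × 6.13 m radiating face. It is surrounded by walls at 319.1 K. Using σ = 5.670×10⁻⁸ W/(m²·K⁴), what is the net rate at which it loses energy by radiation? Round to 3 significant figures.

Area A = 10.1 × 6.13 = 61.913 m².
Net radiated power P_net = εσA(T⁴ − T₀⁴) = 0.97×5.670×10⁻⁸×61.913×(1285⁴ − 319.1⁴).
T⁴ − T₀⁴ = 2.72654×10¹² − 1.03683×10¹⁰ = 2.71617×10¹² K⁴, so P_net = 9.25×10⁶ W.

Net loss ≈ 9.25×10⁶ W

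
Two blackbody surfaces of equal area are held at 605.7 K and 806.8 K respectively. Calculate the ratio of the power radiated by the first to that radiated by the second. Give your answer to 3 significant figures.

With equal areas, P₁/P₂ = (T₁/T₂)⁴ = (605.7/806.8)⁴ = 0.318.

P₁/P₂ ≈ 0.318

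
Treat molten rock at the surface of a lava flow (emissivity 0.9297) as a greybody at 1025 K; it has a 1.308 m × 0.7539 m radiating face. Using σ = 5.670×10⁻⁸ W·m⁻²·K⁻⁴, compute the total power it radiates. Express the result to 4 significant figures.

Area A = 1.308 × 0.7539 = 0.986101 m².
P = εσAT⁴ = 0.9297 × 5.670×10⁻⁸ × 0.986101 × (1025)⁴ = 5.738×10⁴ W.

P ≈ 5.738×10⁴ W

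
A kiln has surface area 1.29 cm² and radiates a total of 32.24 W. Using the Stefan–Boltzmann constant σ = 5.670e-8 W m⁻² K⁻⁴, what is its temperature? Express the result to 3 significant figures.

T ≈ 1.45×10³ K

Area A = 1.29 cm² = 1.29×10⁻⁴ m².
P = σAT⁴ ⇒ T = (P/(σA))^(1/4) = (32.24/(5.670×10⁻⁸×1.29×10⁻⁴))^(1/4) = 1.45×10³ K.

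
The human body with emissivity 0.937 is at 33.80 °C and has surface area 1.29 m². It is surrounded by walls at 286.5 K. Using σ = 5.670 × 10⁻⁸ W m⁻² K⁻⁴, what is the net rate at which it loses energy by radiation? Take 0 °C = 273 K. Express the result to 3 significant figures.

T = 33.80 °C + 273 = 306.80 K.
Area A = 1.29 m².
Net radiated power P_net = εσA(T⁴ − T₀⁴) = 0.937×5.670×10⁻⁸×1.29×(306.80⁴ − 286.5⁴).
T⁴ − T₀⁴ = 8.85975×10⁹ − 6.73750×10⁹ = 2.12225×10⁹ K⁴, so P_net = 145 W.

Net loss ≈ 145 W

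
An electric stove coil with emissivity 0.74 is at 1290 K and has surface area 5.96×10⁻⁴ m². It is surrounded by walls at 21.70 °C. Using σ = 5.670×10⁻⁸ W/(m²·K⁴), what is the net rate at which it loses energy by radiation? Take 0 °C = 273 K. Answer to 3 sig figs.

Net loss ≈ 69.1 W

Surroundings: T = 21.70 °C + 273 = 294.70 K.
Area A = 5.96×10⁻⁴ m².
Net radiated power P_net = εσA(T⁴ − T₀⁴) = 0.74×5.670×10⁻⁸×5.96×10⁻⁴×(1290⁴ − 294.70⁴).
T⁴ − T₀⁴ = 2.76923×10¹² − 7.54259×10⁹ = 2.76169×10¹² K⁴, so P_net = 69.1 W.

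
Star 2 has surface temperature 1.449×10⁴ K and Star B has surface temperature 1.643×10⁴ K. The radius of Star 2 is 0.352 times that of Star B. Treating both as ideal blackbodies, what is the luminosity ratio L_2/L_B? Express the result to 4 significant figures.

L ∝ R²T⁴, so L_2/L_B = (R_2/R_B)²(T_2/T_B)⁴ = (0.352)² × (1.449×10⁴/1.643×10⁴)⁴ = 0.123904 × 0.604955 = 0.07496.

L_2/L_B ≈ 0.07496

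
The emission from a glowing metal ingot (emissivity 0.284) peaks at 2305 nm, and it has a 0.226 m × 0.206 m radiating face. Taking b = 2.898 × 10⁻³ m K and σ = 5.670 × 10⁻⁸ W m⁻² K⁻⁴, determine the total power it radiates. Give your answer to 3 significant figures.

P ≈ 1.87×10³ W

Wien's law: T = b/λ_max = 2.898×10⁻³/2.305×10⁻⁶ = 1257.27 K.
Area A = 0.226 × 0.206 = 0.046556 m².
Then P = εσAT⁴ = 0.284×5.670×10⁻⁸×0.046556×(1257.27)⁴ = 1.87×10³ W.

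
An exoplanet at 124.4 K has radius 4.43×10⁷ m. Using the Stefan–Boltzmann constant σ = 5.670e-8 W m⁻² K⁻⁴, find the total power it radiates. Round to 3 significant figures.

Surface area A = 4πR² = 4π(4.43×10⁷ m)² = 2.46614×10¹⁶ m².
P = σAT⁴ = 5.670×10⁻⁸ × 2.46614×10¹⁶ × (124.4)⁴ = 3.35×10¹⁷ W.

P ≈ 3.35×10¹⁷ W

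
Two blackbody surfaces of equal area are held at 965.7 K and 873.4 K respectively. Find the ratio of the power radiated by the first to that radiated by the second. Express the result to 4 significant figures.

With equal areas, P₁/P₂ = (T₁/T₂)⁴ = (965.7/873.4)⁴ = 1.495.

P₁/P₂ ≈ 1.495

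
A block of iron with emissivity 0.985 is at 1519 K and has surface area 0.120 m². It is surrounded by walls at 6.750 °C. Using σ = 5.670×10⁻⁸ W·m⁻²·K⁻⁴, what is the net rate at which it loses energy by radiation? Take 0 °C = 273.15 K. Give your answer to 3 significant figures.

Surroundings: T = 6.750 °C + 273.15 = 279.900 K.
Area A = 0.120 m².
Net radiated power P_net = εσA(T⁴ − T₀⁴) = 0.985×5.670×10⁻⁸×0.120×(1519⁴ − 279.900⁴).
T⁴ − T₀⁴ = 5.32391×10¹² − 6.13778×10⁹ = 5.31777×10¹² K⁴, so P_net = 3.56×10⁴ W.

Net loss ≈ 3.56×10⁴ W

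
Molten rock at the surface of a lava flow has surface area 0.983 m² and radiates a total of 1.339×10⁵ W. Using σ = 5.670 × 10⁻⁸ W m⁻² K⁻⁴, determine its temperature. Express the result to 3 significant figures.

Area A = 0.983 m².
P = σAT⁴ ⇒ T = (P/(σA))^(1/4) = (1.339×10⁵/(5.670×10⁻⁸×0.983))^(1/4) = 1.24×10³ K.

T ≈ 1.24×10³ K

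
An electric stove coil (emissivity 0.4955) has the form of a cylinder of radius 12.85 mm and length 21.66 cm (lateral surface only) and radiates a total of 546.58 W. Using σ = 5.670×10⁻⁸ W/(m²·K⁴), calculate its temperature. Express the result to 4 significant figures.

T ≈ 1027 K

Lateral area A = 2πrL = 2π×0.01285×0.2166 = 0.0174881 m².
P = εσAT⁴ ⇒ T = (P/(εσA))^(1/4) = (546.58/(0.4955×5.670×10⁻⁸×0.0174881))^(1/4) = 1027 K.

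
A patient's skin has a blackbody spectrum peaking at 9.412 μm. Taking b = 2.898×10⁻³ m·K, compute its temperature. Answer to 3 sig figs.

T ≈ 308 K

Wien's law gives T = b/λ_max = (2.898×10⁻³ m·K)/(9.412×10⁻⁶ m) = 308 K.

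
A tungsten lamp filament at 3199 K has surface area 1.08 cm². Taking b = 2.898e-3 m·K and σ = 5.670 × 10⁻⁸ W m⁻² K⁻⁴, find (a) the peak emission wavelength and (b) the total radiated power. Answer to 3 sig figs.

(a) λ_max = b/T = 2.898×10⁻³/3199 = 9.059×10⁻⁷ m = 0.906 μm.
Area A = 1.08 cm² = 1.08×10⁻⁴ m².
(b) P = σAT⁴ = 5.670×10⁻⁸×1.08×10⁻⁴×(3199)⁴ = 641 W.

λ_max ≈ 0.906 μm; P ≈ 641 W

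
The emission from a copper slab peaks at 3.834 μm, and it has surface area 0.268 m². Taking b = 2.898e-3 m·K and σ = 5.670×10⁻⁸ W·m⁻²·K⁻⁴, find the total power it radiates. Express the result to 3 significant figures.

Wien's law: T = b/λ_max = 2.898×10⁻³/3.834×10⁻⁶ = 755.869 K.
Area A = 0.268 m².
Then P = σAT⁴ = 5.670×10⁻⁸×0.268×(755.869)⁴ = 4.96×10³ W.

P ≈ 4.96×10³ W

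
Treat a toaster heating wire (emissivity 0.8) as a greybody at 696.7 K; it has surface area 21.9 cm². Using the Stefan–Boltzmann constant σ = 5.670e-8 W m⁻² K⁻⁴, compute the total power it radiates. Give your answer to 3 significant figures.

P ≈ 23.4 W

Area A = 21.9 cm² = 2.19×10⁻³ m².
P = εσAT⁴ = 0.8 × 5.670×10⁻⁸ × 2.19×10⁻³ × (696.7)⁴ = 23.4 W.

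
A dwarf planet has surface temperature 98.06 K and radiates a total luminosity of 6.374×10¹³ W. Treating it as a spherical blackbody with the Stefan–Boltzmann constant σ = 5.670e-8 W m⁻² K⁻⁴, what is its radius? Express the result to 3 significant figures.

R ≈ 9.84×10⁵ m

L = 4πR²σT⁴ ⇒ R = √(L/(4πσT⁴)).
σT⁴ = 5.24265 W/m², so R = √(6.374×10¹³/(4π×5.24265)) = 9.84×10⁵ m.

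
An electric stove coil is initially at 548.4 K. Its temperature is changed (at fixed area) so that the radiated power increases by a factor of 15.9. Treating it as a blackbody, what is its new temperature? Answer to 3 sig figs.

T₂ ≈ 1.10×10³ K

P ∝ T⁴, so T₂/T₁ = (P₂/P₁)^(1/4) = (15.9)^(1/4) = 1.99687.
T₂ = 548.4 × 1.99687 = 1.10×10³ K.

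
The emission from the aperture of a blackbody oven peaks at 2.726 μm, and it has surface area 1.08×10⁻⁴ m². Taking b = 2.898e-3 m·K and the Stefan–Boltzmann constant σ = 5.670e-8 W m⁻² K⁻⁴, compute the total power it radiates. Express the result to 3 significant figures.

Wien's law: T = b/λ_max = 2.898×10⁻³/2.726×10⁻⁶ = 1063.10 K.
Area A = 1.08×10⁻⁴ m².
Then P = σAT⁴ = 5.670×10⁻⁸×1.08×10⁻⁴×(1063.10)⁴ = 7.82 W.

P ≈ 7.82 W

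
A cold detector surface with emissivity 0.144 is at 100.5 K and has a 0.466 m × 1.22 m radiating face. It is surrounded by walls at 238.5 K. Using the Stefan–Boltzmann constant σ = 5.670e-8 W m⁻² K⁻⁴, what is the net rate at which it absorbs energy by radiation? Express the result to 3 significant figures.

Net gain ≈ 14.5 W

Area A = 0.466 × 1.22 = 0.56852 m².
Net radiated power P_net = εσA(T⁴ − T₀⁴) = 0.144×5.670×10⁻⁸×0.56852×(100.5⁴ − 238.5⁴).
T⁴ − T₀⁴ = 1.02015×10⁸ − 3.23559×10⁹ = -3.13358×10⁹ K⁴, so P_net = -14.5 W — negative, meaning a net gain of 14.5 W.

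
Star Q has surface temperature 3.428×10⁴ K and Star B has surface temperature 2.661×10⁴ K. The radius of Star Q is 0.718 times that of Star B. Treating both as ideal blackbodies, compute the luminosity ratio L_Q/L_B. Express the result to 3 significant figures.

L ∝ R²T⁴, so L_Q/L_B = (R_Q/R_B)²(T_Q/T_B)⁴ = (0.718)² × (3.428×10⁴/2.661×10⁴)⁴ = 0.515524 × 2.75413 = 1.42.

L_Q/L_B ≈ 1.42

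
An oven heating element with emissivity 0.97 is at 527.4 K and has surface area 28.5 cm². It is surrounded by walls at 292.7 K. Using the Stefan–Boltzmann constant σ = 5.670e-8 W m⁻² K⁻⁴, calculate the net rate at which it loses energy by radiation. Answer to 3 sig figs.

Area A = 28.5 cm² = 2.85×10⁻³ m².
Net radiated power P_net = εσA(T⁴ − T₀⁴) = 0.97×5.670×10⁻⁸×2.85×10⁻³×(527.4⁴ − 292.7⁴).
T⁴ − T₀⁴ = 7.73678×10¹⁰ − 7.33991×10⁹ = 7.00279×10¹⁰ K⁴, so P_net = 11.0 W.

Net loss ≈ 11.0 W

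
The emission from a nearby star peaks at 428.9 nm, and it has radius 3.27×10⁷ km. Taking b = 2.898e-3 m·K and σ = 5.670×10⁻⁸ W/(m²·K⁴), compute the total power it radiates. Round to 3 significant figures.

P ≈ 1.59×10³⁰ W

Wien's law: T = b/λ_max = 2.898×10⁻³/4.289×10⁻⁷ = 6756.82 K.
Surface area A = 4πR² = 4π(3.27×10¹⁰ m)² = 1.34371×10²² m².
Then P = σAT⁴ = 5.670×10⁻⁸×1.34371×10²²×(6756.82)⁴ = 1.59×10³⁰ W.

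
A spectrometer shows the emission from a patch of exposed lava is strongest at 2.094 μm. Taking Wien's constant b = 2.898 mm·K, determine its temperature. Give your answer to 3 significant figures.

T ≈ 1.38×10³ K

Wien's law gives T = b/λ_max = (2.898×10⁻³ m·K)/(2.094×10⁻⁶ m) = 1.38×10³ K.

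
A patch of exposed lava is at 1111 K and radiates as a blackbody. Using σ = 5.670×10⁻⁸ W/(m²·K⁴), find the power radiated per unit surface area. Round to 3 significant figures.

I ≈ 8.64×10⁴ W/m²

Stefan–Boltzmann: I = σT⁴ = 5.670×10⁻⁸ × (1111)⁴ = 8.64×10⁴ W/m².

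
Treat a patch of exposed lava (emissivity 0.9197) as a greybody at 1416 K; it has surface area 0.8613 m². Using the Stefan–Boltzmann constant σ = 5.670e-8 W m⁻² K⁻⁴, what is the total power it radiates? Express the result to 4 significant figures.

P ≈ 1.806×10⁵ W

Area A = 0.8613 m².
P = εσAT⁴ = 0.9197 × 5.670×10⁻⁸ × 0.8613 × (1416)⁴ = 1.806×10⁵ W.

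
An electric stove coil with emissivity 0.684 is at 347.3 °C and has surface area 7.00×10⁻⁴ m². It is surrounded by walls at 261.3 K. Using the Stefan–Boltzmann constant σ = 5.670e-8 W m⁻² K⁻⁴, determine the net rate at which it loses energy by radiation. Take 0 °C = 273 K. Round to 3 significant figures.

T = 347.3 °C + 273 = 620.3 K.
Area A = 7.00×10⁻⁴ m².
Net radiated power P_net = εσA(T⁴ − T₀⁴) = 0.684×5.670×10⁻⁸×7.00×10⁻⁴×(620.3⁴ − 261.3⁴).
T⁴ − T₀⁴ = 1.48050×10¹¹ − 4.66184×10⁹ = 1.43388×10¹¹ K⁴, so P_net = 3.89 W.

Net loss ≈ 3.89 W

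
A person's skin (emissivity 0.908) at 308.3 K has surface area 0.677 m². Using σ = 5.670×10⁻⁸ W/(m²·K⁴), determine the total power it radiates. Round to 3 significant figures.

P ≈ 315 W

Area A = 0.677 m².
P = εσAT⁴ = 0.908 × 5.670×10⁻⁸ × 0.677 × (308.3)⁴ = 315 W.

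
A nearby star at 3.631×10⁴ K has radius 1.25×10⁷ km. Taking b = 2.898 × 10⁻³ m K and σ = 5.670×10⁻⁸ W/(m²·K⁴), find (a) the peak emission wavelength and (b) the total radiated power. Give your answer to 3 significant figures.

λ_max ≈ 79.8 nm; P ≈ 1.94×10³² W

(a) λ_max = b/T = 2.898×10⁻³/3.631×10⁴ = 7.981×10⁻⁸ m = 79.8 nm.
Surface area A = 4πR² = 4π(1.25×10¹⁰ m)² = 1.96350×10²¹ m².
(b) P = σAT⁴ = 5.670×10⁻⁸×1.96350×10²¹×(3.631×10⁴)⁴ = 1.94×10³² W.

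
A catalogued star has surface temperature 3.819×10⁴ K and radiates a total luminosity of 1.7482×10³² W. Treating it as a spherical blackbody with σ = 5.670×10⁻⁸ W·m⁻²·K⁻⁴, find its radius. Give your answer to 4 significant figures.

L = 4πR²σT⁴ ⇒ R = √(L/(4πσT⁴)).
σT⁴ = 1.20610×10¹¹ W/m², so R = √(1.7482×10³²/(4π×1.20610×10¹¹)) = 1.074×10¹⁰ m.

R ≈ 1.074×10¹⁰ m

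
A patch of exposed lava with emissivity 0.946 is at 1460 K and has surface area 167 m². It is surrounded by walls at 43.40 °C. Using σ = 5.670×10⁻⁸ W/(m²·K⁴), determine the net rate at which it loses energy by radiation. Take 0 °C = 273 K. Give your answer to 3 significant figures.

Surroundings: T = 43.40 °C + 273 = 316.40 K.
Area A = 167 m².
Net radiated power P_net = εσA(T⁴ − T₀⁴) = 0.946×5.670×10⁻⁸×167×(1460⁴ − 316.40⁴).
T⁴ − T₀⁴ = 4.54372×10¹² − 1.00218×10¹⁰ = 4.53370×10¹² K⁴, so P_net = 4.06×10⁷ W.

Net loss ≈ 4.06×10⁷ W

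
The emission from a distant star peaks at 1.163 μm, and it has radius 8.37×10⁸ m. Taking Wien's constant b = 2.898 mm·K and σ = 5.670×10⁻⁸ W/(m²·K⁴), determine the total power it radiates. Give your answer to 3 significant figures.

Wien's law: T = b/λ_max = 2.898×10⁻³/1.163×10⁻⁶ = 2491.83 K.
Surface area A = 4πR² = 4π(8.37×10⁸ m)² = 8.80361×10¹⁸ m².
Then P = σAT⁴ = 5.670×10⁻⁸×8.80361×10¹⁸×(2491.83)⁴ = 1.92×10²⁵ W.

P ≈ 1.92×10²⁵ W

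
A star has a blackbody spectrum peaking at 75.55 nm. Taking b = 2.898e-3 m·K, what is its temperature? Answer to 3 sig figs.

T ≈ 3.84×10⁴ K

Wien's law gives T = b/λ_max = (2.898×10⁻³ m·K)/(7.555×10⁻⁸ m) = 3.84×10⁴ K.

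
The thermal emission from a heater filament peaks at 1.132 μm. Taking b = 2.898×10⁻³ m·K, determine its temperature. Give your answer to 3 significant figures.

Wien's law gives T = b/λ_max = (2.898×10⁻³ m·K)/(1.132×10⁻⁶ m) = 2.56×10³ K.

T ≈ 2.56×10³ K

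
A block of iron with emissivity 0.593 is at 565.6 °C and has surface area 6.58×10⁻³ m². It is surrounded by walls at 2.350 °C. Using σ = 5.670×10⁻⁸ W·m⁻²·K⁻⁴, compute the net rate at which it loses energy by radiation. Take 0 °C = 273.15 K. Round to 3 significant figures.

T = 565.6 °C + 273.15 = 838.75 K.
Surroundings: T = 2.350 °C + 273.15 = 275.500 K.
Area A = 6.58×10⁻³ m².
Net radiated power P_net = εσA(T⁴ − T₀⁴) = 0.593×5.670×10⁻⁸×6.58×10⁻³×(838.75⁴ − 275.500⁴).
T⁴ − T₀⁴ = 4.94914×10¹¹ − 5.76085×10⁹ = 4.89153×10¹¹ K⁴, so P_net = 108 W.

Net loss ≈ 108 W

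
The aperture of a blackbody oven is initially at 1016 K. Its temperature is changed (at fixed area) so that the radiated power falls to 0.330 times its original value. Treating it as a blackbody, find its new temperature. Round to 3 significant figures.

P ∝ T⁴, so T₂/T₁ = (P₂/P₁)^(1/4) = (0.330)^(1/4) = 0.757929.
T₂ = 1016 × 0.757929 = 770 K.

T₂ ≈ 770 K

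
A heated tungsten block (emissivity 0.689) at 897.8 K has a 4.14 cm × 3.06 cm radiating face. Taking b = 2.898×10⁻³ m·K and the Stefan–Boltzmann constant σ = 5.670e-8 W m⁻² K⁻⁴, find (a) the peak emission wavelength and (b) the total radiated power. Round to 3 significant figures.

(a) λ_max = b/T = 2.898×10⁻³/897.8 = 3.228×10⁻⁶ m = 3.23 μm.
Area A = 0.0414 × 0.0306 = 1.26684×10⁻³ m².
(b) P = εσAT⁴ = 0.689×5.670×10⁻⁸×1.26684×10⁻³×(897.8)⁴ = 32.2 W.

λ_max ≈ 3.23 μm; P ≈ 32.2 W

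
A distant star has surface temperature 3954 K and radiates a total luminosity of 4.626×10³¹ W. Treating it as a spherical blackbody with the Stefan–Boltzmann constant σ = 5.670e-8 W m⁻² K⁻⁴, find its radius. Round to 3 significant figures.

L = 4πR²σT⁴ ⇒ R = √(L/(4πσT⁴)).
σT⁴ = 1.38589×10⁷ W/m², so R = √(4.626×10³¹/(4π×1.38589×10⁷)) = 5.15×10¹¹ m.

R ≈ 5.15×10¹¹ m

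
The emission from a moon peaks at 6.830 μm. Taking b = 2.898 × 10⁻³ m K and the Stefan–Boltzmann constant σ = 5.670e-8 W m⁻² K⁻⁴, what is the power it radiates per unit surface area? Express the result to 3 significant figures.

I ≈ 1.84×10³ W/m²

Wien's law: T = b/λ_max = 2.898×10⁻³/6.830×10⁻⁶ = 424.305 K.
Then I = σT⁴ = 5.670×10⁻⁸×(424.305)⁴ = 1.84×10³ W/m².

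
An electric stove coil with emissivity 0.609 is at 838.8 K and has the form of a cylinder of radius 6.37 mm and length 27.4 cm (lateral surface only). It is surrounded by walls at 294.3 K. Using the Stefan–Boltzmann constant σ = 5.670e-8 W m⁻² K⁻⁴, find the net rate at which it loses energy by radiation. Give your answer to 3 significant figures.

Lateral area A = 2πrL = 2π×6.37×10⁻³×0.274 = 0.0109665 m².
Net radiated power P_net = εσA(T⁴ − T₀⁴) = 0.609×5.670×10⁻⁸×0.0109665×(838.8⁴ − 294.3⁴).
T⁴ − T₀⁴ = 4.95032×10¹¹ − 7.50172×10⁹ = 4.87530×10¹¹ K⁴, so P_net = 185 W.

Net loss ≈ 185 W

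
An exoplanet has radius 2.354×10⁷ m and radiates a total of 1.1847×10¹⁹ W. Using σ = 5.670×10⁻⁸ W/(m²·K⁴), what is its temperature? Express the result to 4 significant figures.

T ≈ 416.2 K

Surface area A = 4πR² = 4π(2.354×10⁷ m)² = 6.96342×10¹⁵ m².
P = σAT⁴ ⇒ T = (P/(σA))^(1/4) = (1.1847×10¹⁹/(5.670×10⁻⁸×6.96342×10¹⁵))^(1/4) = 416.2 K.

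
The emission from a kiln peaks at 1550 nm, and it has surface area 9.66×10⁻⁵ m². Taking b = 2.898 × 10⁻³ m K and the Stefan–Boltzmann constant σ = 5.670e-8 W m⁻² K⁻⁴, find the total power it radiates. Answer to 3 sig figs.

P ≈ 66.9 W

Wien's law: T = b/λ_max = 2.898×10⁻³/1.550×10⁻⁶ = 1869.68 K.
Area A = 9.66×10⁻⁵ m².
Then P = σAT⁴ = 5.670×10⁻⁸×9.66×10⁻⁵×(1869.68)⁴ = 66.9 W.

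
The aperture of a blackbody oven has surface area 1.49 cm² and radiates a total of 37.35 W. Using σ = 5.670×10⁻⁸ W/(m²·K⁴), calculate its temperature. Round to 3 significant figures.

Area A = 1.49 cm² = 1.49×10⁻⁴ m².
P = σAT⁴ ⇒ T = (P/(σA))^(1/4) = (37.35/(5.670×10⁻⁸×1.49×10⁻⁴))^(1/4) = 1.45×10³ K.

T ≈ 1.45×10³ K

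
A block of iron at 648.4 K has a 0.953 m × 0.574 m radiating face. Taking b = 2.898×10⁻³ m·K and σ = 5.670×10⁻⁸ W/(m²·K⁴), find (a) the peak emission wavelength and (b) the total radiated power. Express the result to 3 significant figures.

λ_max ≈ 4.47 μm; P ≈ 5.48×10³ W

(a) λ_max = b/T = 2.898×10⁻³/648.4 = 4.469×10⁻⁶ m = 4.47 μm.
Area A = 0.953 × 0.574 = 0.547022 m².
(b) P = σAT⁴ = 5.670×10⁻⁸×0.547022×(648.4)⁴ = 5.48×10³ W.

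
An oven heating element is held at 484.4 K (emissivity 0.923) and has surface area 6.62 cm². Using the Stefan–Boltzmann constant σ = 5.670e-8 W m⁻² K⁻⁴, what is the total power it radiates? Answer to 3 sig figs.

P ≈ 1.91 W

Area A = 6.62 cm² = 6.62×10⁻⁴ m².
P = εσAT⁴ = 0.923 × 5.670×10⁻⁸ × 6.62×10⁻⁴ × (484.4)⁴ = 1.91 W.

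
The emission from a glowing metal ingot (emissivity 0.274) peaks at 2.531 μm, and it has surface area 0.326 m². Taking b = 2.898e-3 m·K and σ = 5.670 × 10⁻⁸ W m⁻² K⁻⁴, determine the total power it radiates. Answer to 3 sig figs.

P ≈ 8.71×10³ W

Wien's law: T = b/λ_max = 2.898×10⁻³/2.531×10⁻⁶ = 1145.00 K.
Area A = 0.326 m².
Then P = εσAT⁴ = 0.274×5.670×10⁻⁸×0.326×(1145.00)⁴ = 8.71×10³ W.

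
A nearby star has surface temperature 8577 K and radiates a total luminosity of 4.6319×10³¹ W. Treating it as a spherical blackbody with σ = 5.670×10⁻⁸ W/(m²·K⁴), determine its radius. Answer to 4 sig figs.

R ≈ 1.096×10¹¹ m

L = 4πR²σT⁴ ⇒ R = √(L/(4πσT⁴)).
σT⁴ = 3.06849×10⁸ W/m², so R = √(4.6319×10³¹/(4π×3.06849×10⁸)) = 1.096×10¹¹ m.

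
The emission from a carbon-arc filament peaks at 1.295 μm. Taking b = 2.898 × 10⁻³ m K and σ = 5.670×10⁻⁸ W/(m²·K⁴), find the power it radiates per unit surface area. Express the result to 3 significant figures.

Wien's law: T = b/λ_max = 2.898×10⁻³/1.295×10⁻⁶ = 2237.84 K.
Then I = σT⁴ = 5.670×10⁻⁸×(2237.84)⁴ = 1.42×10⁶ W/m².

I ≈ 1.42×10⁶ W/m²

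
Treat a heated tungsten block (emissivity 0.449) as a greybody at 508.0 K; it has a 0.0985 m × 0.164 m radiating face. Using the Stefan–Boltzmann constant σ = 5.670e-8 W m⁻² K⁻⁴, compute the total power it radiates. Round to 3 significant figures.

Area A = 0.0985 × 0.164 = 0.016154 m².
P = εσAT⁴ = 0.449 × 5.670×10⁻⁸ × 0.016154 × (508.0)⁴ = 27.4 W.

P ≈ 27.4 W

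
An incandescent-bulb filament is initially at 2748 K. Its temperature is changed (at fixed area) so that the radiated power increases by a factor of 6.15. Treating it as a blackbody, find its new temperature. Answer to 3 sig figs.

T₂ ≈ 4.33×10³ K

P ∝ T⁴, so T₂/T₁ = (P₂/P₁)^(1/4) = (6.15)^(1/4) = 1.57478.
T₂ = 2748 × 1.57478 = 4.33×10³ K.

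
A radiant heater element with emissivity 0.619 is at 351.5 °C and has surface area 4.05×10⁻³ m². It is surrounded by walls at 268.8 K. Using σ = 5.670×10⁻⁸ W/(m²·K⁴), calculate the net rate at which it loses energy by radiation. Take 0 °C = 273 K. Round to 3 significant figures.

T = 351.5 °C + 273 = 624.5 K.
Area A = 4.05×10⁻³ m².
Net radiated power P_net = εσA(T⁴ − T₀⁴) = 0.619×5.670×10⁻⁸×4.05×10⁻³×(624.5⁴ − 268.8⁴).
T⁴ − T₀⁴ = 1.52100×10¹¹ − 5.22056×10⁹ = 1.46879×10¹¹ K⁴, so P_net = 20.9 W.

Net loss ≈ 20.9 W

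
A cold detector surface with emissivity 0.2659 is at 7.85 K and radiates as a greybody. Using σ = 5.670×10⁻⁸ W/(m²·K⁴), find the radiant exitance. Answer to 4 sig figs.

Stefan–Boltzmann: I = εσT⁴ = 0.2659 × 5.670×10⁻⁸ × (7.85)⁴ = 5.725×10⁻⁵ W/m².

I ≈ 5.725×10⁻⁵ W/m²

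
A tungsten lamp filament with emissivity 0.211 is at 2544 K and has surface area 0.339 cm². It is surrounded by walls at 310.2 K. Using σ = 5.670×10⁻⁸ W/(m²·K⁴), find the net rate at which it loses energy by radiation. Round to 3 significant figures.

Net loss ≈ 17.0 W

Area A = 0.339 cm² = 3.39×10⁻⁵ m².
Net radiated power P_net = εσA(T⁴ − T₀⁴) = 0.211×5.670×10⁻⁸×3.39×10⁻⁵×(2544⁴ − 310.2⁴).
T⁴ − T₀⁴ = 4.18860×10¹³ − 9.25907×10⁹ = 4.18767×10¹³ K⁴, so P_net = 17.0 W.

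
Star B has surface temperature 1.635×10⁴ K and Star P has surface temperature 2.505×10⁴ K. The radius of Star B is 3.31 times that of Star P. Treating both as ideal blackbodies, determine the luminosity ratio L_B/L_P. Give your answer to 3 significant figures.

L_B/L_P ≈ 1.99

L ∝ R²T⁴, so L_B/L_P = (R_B/R_P)²(T_B/T_P)⁴ = (3.31)² × (1.635×10⁴/2.505×10⁴)⁴ = 10.9561 × 0.181485 = 1.99.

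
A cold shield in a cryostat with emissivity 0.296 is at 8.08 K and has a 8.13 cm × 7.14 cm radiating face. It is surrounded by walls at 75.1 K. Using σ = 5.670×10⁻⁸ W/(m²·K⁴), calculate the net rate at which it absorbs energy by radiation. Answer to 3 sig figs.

Area A = 0.0813 × 0.0714 = 5.80482×10⁻³ m².
Net radiated power P_net = εσA(T⁴ − T₀⁴) = 0.296×5.670×10⁻⁸×5.80482×10⁻³×(8.08⁴ − 75.1⁴).
T⁴ − T₀⁴ = 4262.31 − 3.18097×10⁷ = -3.18054×10⁷ K⁴, so P_net = -3.10×10⁻³ W — negative, meaning a net gain of 3.10×10⁻³ W.

Net gain ≈ 3.10×10⁻³ W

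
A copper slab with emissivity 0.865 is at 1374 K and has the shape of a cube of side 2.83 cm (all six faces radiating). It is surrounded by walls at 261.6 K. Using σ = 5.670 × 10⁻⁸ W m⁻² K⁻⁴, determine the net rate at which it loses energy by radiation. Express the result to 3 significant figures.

Area A = 6s² = 6×(0.0283 m)² = 4.80534×10⁻³ m².
Net radiated power P_net = εσA(T⁴ − T₀⁴) = 0.865×5.670×10⁻⁸×4.80534×10⁻³×(1374⁴ − 261.6⁴).
T⁴ − T₀⁴ = 3.56408×10¹² − 4.68329×10⁹ = 3.55940×10¹² K⁴, so P_net = 839 W.

Net loss ≈ 839 W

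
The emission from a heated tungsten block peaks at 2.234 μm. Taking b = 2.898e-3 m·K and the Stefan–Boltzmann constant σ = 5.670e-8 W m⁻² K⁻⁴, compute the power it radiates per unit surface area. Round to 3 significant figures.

Wien's law: T = b/λ_max = 2.898×10⁻³/2.234×10⁻⁶ = 1297.22 K.
Then I = σT⁴ = 5.670×10⁻⁸×(1297.22)⁴ = 1.61×10⁵ W/m².

I ≈ 1.61×10⁵ W/m²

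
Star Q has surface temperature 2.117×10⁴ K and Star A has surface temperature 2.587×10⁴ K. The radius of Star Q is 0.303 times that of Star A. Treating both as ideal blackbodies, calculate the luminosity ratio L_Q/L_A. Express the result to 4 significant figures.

L ∝ R²T⁴, so L_Q/L_A = (R_Q/R_A)²(T_Q/T_A)⁴ = (0.303)² × (2.117×10⁴/2.587×10⁴)⁴ = 0.091809 × 0.448433 = 0.04117.

L_Q/L_A ≈ 0.04117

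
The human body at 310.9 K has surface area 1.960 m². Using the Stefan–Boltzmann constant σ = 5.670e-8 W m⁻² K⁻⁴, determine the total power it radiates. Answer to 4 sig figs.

P ≈ 1038 W

Area A = 1.960 m².
P = σAT⁴ = 5.670×10⁻⁸ × 1.960 × (310.9)⁴ = 1038 W.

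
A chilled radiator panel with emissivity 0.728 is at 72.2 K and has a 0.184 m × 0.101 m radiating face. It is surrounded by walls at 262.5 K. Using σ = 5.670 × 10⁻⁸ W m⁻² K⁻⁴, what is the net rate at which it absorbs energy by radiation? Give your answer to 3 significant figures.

Area A = 0.184 × 0.101 = 0.018584 m².
Net radiated power P_net = εσA(T⁴ − T₀⁴) = 0.728×5.670×10⁻⁸×0.018584×(72.2⁴ − 262.5⁴).
T⁴ − T₀⁴ = 2.71737×10⁷ − 4.74807×10⁹ = -4.72090×10⁹ K⁴, so P_net = -3.62 W — negative, meaning a net gain of 3.62 W.

Net gain ≈ 3.62 W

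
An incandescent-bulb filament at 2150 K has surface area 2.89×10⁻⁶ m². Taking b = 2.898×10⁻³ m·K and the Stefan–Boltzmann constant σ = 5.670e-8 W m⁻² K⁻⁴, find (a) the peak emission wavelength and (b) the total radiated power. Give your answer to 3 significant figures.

(a) λ_max = b/T = 2.898×10⁻³/2150 = 1.348×10⁻⁶ m = 1.35 μm.
Area A = 2.89×10⁻⁶ m².
(b) P = σAT⁴ = 5.670×10⁻⁸×2.89×10⁻⁶×(2150)⁴ = 3.50 W.

λ_max ≈ 1.35 μm; P ≈ 3.50 W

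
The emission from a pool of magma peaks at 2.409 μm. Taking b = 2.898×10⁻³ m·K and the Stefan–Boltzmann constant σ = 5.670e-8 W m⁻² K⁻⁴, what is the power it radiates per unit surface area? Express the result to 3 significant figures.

I ≈ 1.19×10⁵ W/m²

Wien's law: T = b/λ_max = 2.898×10⁻³/2.409×10⁻⁶ = 1202.99 K.
Then I = σT⁴ = 5.670×10⁻⁸×(1202.99)⁴ = 1.19×10⁵ W/m².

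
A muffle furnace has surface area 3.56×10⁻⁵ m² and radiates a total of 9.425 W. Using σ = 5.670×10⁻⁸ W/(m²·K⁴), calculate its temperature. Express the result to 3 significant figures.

T ≈ 1.47×10³ K

Area A = 3.56×10⁻⁵ m².
P = σAT⁴ ⇒ T = (P/(σA))^(1/4) = (9.425/(5.670×10⁻⁸×3.56×10⁻⁵))^(1/4) = 1.47×10³ K.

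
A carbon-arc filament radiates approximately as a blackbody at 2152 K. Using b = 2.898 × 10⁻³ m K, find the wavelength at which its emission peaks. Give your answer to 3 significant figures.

λ_max ≈ 1.35×10³ nm

Wien's displacement law: λ_max = b/T = (2.898×10⁻³ m·K)/(2152 K) = 1.347×10⁻⁶ m.
That is 1.35×10³ nm, in the infrared range.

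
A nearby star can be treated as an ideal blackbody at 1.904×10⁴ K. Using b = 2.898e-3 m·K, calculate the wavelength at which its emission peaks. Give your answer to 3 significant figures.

Wien's displacement law: λ_max = b/T = (2.898×10⁻³ m·K)/(1.904×10⁴ K) = 1.522×10⁻⁷ m.
That is 152 nm, in the ultraviolet range.

λ_max ≈ 152 nm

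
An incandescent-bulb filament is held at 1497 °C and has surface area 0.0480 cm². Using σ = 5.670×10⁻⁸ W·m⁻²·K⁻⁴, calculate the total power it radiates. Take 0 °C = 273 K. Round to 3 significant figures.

P ≈ 2.67 W

T = 1497 °C + 273 = 1770 K.
Area A = 0.0480 cm² = 4.80×10⁻⁶ m².
P = σAT⁴ = 5.670×10⁻⁸ × 4.80×10⁻⁶ × (1770)⁴ = 2.67 W.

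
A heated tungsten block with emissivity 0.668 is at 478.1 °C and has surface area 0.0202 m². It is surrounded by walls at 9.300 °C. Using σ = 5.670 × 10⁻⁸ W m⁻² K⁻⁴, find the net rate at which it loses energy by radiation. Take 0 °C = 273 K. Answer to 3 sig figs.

Net loss ≈ 239 W

T = 478.1 °C + 273 = 751.1 K.
Surroundings: T = 9.300 °C + 273 = 282.300 K.
Area A = 0.0202 m².
Net radiated power P_net = εσA(T⁴ − T₀⁴) = 0.668×5.670×10⁻⁸×0.0202×(751.1⁴ − 282.300⁴).
T⁴ − T₀⁴ = 3.18267×10¹¹ − 6.35102×10⁹ = 3.11916×10¹¹ K⁴, so P_net = 239 W.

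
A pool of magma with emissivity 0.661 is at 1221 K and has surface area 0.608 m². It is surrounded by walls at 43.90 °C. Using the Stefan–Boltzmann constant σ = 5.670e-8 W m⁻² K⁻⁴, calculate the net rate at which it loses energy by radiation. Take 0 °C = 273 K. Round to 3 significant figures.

Surroundings: T = 43.90 °C + 273 = 316.90 K.
Area A = 0.608 m².
Net radiated power P_net = εσA(T⁴ − T₀⁴) = 0.661×5.670×10⁻⁸×0.608×(1221⁴ − 316.90⁴).
T⁴ − T₀⁴ = 2.22261×10¹² − 1.00853×10¹⁰ = 2.21252×10¹² K⁴, so P_net = 5.04×10⁴ W.

Net loss ≈ 5.04×10⁴ W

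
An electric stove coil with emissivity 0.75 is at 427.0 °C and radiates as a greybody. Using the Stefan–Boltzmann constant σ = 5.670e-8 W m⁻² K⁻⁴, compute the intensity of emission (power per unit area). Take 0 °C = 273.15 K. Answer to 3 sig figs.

T = 427.0 °C + 273.15 = 700.15 K.
Stefan–Boltzmann: I = εσT⁴ = 0.75 × 5.670×10⁻⁸ × (700.15)⁴ = 1.02×10⁴ W/m².

I ≈ 1.02×10⁴ W/m²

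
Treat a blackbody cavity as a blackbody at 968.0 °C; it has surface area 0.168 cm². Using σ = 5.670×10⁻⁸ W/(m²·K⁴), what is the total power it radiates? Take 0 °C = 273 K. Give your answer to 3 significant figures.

P ≈ 2.26 W

T = 968.0 °C + 273 = 1241.0 K.
Area A = 0.168 cm² = 1.68×10⁻⁵ m².
P = σAT⁴ = 5.670×10⁻⁸ × 1.68×10⁻⁵ × (1241.0)⁴ = 2.26 W.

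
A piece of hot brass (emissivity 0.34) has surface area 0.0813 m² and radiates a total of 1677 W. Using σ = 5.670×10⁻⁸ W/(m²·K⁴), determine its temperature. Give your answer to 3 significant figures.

Area A = 0.0813 m².
P = εσAT⁴ ⇒ T = (P/(εσA))^(1/4) = (1677/(0.34×5.670×10⁻⁸×0.0813))^(1/4) = 1.02×10³ K.

T ≈ 1.02×10³ K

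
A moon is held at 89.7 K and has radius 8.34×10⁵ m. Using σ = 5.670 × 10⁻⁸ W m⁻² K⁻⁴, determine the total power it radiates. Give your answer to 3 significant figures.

Surface area A = 4πR² = 4π(8.34×10⁵ m)² = 8.74061×10¹² m².
P = σAT⁴ = 5.670×10⁻⁸ × 8.74061×10¹² × (89.7)⁴ = 3.21×10¹³ W.

P ≈ 3.21×10¹³ W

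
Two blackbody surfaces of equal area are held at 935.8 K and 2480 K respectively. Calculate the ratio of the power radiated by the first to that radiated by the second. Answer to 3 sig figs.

With equal areas, P₁/P₂ = (T₁/T₂)⁴ = (935.8/2480)⁴ = 0.0203.

P₁/P₂ ≈ 0.0203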